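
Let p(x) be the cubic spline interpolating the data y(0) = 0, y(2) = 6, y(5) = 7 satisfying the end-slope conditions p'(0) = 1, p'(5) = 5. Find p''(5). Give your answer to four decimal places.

With M_i denoting the second derivative at x_i, h_i = 2, 3, and Δ_i = (y_(i+1) − y_i)/h_i = 3, 1/3:
  2·M_0 + 10·M_1 + 3·M_2 = 6(Δ_1 - Δ_0) = -16
Clamped end conditions give two more equations: 2h_0·M_0 + h_0·M_1 = 6(Δ_0 - p'(0)) = 12 and h_1·M_1 + 2h_1·M_2 = 6(p'(5) - Δ_1) = 28.
Solving: M_0 = 27/5, M_1 = -24/5, M_2 = 106/15.

7.0667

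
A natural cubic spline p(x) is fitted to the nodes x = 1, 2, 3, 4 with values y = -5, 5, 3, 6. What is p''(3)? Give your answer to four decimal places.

Put M_i = p'' at the i-th knot. Here h = (1, 1, 1) and Δ = (10, -2, 3), so the interior equations h_(i-1)·M_(i-1) + 2(h_(i-1)+h_i)·M_i + h_i·M_(i+1) = 6(Δ_i − Δ_(i-1)) read
  1·M_0 + 4·M_1 + 1·M_2 = 6(Δ_1 - Δ_0) = -72
  1·M_1 + 4·M_2 + 1·M_3 = 6(Δ_2 - Δ_1) = 30
Natural end conditions: M_0 = M_3 = 0.
Forward elimination and back-substitution give M_0 = 0, M_1 = -106/5, M_2 = 64/5, M_3 = 0.

12.8000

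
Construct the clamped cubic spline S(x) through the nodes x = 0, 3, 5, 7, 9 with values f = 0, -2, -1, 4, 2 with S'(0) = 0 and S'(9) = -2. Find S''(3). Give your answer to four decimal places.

Write m_i for S''(x_i). With h_i = 3, 2, 2, 2 and divided differences Δ_i = -2/3, 1/2, 5/2, -1, the continuity of S' gives the tridiagonal system
  3·m_0 + 10·m_1 + 2·m_2 = 6(Δ_1 - Δ_0) = 7
  2·m_1 + 8·m_2 + 2·m_3 = 6(Δ_2 - Δ_1) = 12
  2·m_2 + 8·m_3 + 2·m_4 = 6(Δ_3 - Δ_2) = -21
Clamped end conditions give two more equations: 2h_0·m_0 + h_0·m_1 = 6(Δ_0 - S'(0)) = -4 and h_3·m_3 + 2h_3·m_4 = 6(S'(9) - Δ_3) = -6.
Solving the tridiagonal system: m_0 = -65/69, m_1 = 38/69, m_2 = 149/69, m_3 = -220/69, m_4 = 13/138.

0.5507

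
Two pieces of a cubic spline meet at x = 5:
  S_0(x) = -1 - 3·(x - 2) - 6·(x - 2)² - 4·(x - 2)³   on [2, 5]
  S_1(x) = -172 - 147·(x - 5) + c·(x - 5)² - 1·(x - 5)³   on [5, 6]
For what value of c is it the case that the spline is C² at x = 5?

S_0''(x) = -12 - 24·(x - 2), so S_0''(5) = -84. On the right, S_1''(5) = 2c, so c = -42.

-42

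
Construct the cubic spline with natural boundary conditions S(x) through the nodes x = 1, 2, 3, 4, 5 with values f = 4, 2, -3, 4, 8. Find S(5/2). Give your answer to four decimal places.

Write M_i for S''(x_i). With h_i = 1, 1, 1, 1 and divided differences Δ_i = -2, -5, 7, 4, the continuity of S' gives the tridiagonal system
  1·M_0 + 4·M_1 + 1·M_2 = 6(Δ_1 - Δ_0) = -18
  1·M_1 + 4·M_2 + 1·M_3 = 6(Δ_2 - Δ_1) = 72
  1·M_2 + 4·M_3 + 1·M_4 = 6(Δ_3 - Δ_2) = -18
Natural end conditions: M_0 = M_4 = 0.
Solving the tridiagonal system: M_0 = 0, M_1 = -72/7, M_2 = 162/7, M_3 = -72/7, M_4 = 0.
On [2, 3], S(x) = 2 - 38/7·(x - 2) - 36/7·(x - 2)² + 39/7·(x - 2)³.
With (x - 2) = 1/2: S(5/2) = -73/56.

-1.3036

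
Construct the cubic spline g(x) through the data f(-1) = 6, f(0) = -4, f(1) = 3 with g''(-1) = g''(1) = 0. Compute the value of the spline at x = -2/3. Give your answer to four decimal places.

1.4074

Write M_i for g''(x_i). With h_i = 1, 1 and divided differences Δ_i = -10, 7, the continuity of g' gives the tridiagonal system
  1·M_0 + 4·M_1 + 1·M_2 = 6(Δ_1 - Δ_0) = 102
Natural end conditions: M_0 = M_2 = 0.
Solving: M_0 = 0, M_1 = 51/2, M_2 = 0.
On [-1, 0], g(x) = 6 - 57/4·(x + 1) + 0·(x + 1)² + 17/4·(x + 1)³.
With (x + 1) = 1/3: g(-2/3) = 38/27.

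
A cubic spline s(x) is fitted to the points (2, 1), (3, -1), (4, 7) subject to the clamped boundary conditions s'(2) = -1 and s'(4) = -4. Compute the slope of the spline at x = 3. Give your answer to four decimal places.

5.7500

With M_i denoting the second derivative at x_i, h_i = 1, 1, and Δ_i = (y_(i+1) − y_i)/h_i = -2, 8:
  1·M_0 + 4·M_1 + 1·M_2 = 6(Δ_1 - Δ_0) = 60
Clamped end conditions give two more equations: 2h_0·M_0 + h_0·M_1 = 6(Δ_0 - s'(2)) = -6 and h_1·M_1 + 2h_1·M_2 = 6(s'(4) - Δ_1) = -72.
Solving: M_0 = -39/2, M_1 = 33, M_2 = -105/2.
On [3, 4], s'(x) = b_1 + 2c_1·(x - 3) + 3d_1·(x - 3)² with b_1 = Δ_1 - h_1(2M_1 + M_2)/6 = 23/4, c_1 = M_1/2 = 33/2, d_1 = (M_2 - M_1)/(6h_1) = -57/4. So s'(3) = 23/4.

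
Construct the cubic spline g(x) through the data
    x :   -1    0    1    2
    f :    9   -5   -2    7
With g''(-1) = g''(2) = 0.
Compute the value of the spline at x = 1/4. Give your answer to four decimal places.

Write M_i for g''(x_i). With h_i = 1, 1, 1 and divided differences Δ_i = -14, 3, 9, the continuity of g' gives the tridiagonal system
  1·M_0 + 4·M_1 + 1·M_2 = 6(Δ_1 - Δ_0) = 102
  1·M_1 + 4·M_2 + 1·M_3 = 6(Δ_2 - Δ_1) = 36
Natural end conditions: M_0 = M_3 = 0.
Forward elimination and back-substitution give M_0 = 0, M_1 = 124/5, M_2 = 14/5, M_3 = 0.
On [0, 1], g(x) = -5 - 86/15·x + 62/5·x² - 11/3·x³.
With x = 1/4: g(1/4) = -1829/320.

-5.7156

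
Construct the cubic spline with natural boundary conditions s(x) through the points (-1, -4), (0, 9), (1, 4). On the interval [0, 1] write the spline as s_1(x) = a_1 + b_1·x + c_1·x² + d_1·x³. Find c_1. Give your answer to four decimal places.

Let M_i = s''(x_i). Step sizes h_i = 1, 1; slopes of the chords Δ_i = (y_(i+1) - y_i)/h_i = 13, -5.
  1·M_0 + 4·M_1 + 1·M_2 = 6(Δ_1 - Δ_0) = -108
Natural end conditions: M_0 = M_2 = 0.
Hence M_0 = 0, M_1 = -27, M_2 = 0.
On [0, 1], with s_1(x) = a_1 + b_1·x + c_1·x² + d_1·x³: c_1 = M_1/2 = -27/2, d_1 = (M_2 - M_1)/(6h_1) = 9/2, b_1 = Δ_1 - h_1(2M_1 + M_2)/6 = 4.

-13.5000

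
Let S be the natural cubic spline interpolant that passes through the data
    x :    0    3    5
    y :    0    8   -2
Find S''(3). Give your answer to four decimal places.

-4.6000

Put M_i = S'' at the i-th knot. Here h = (3, 2) and Δ = (8/3, -5), so the interior equations h_(i-1)·M_(i-1) + 2(h_(i-1)+h_i)·M_i + h_i·M_(i+1) = 6(Δ_i − Δ_(i-1)) read
  3·M_0 + 10·M_1 + 2·M_2 = 6(Δ_1 - Δ_0) = -46
Natural end conditions: M_0 = M_2 = 0.
Solving: M_0 = 0, M_1 = -23/5, M_2 = 0.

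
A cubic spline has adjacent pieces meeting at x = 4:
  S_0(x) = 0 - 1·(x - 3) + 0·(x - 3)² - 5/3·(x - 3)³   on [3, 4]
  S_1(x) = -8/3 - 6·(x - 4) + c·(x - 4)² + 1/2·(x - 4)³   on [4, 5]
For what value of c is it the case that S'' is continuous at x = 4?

-5

S_0''(x) = 0 - 10·(x - 3), so S_0''(4) = -10. On the right, S_1''(4) = 2c, so c = -5.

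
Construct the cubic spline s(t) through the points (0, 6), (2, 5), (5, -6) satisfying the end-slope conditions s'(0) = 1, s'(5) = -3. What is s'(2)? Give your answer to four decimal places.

Put σ_i = s'' at the i-th knot. Here h = (2, 3) and Δ = (-1/2, -11/3), so the interior equations h_(i-1)·σ_(i-1) + 2(h_(i-1)+h_i)·σ_i + h_i·σ_(i+1) = 6(Δ_i − Δ_(i-1)) read
  2·σ_0 + 10·σ_1 + 3·σ_2 = 6(Δ_1 - Δ_0) = -19
Clamped end conditions give two more equations: 2h_0·σ_0 + h_0·σ_1 = 6(Δ_0 - s'(0)) = -9 and h_1·σ_1 + 2h_1·σ_2 = 6(s'(5) - Δ_1) = 4.
Hence σ_0 = -23/20, σ_1 = -11/5, σ_2 = 53/30.
On [2, 5], s'(t) = b_1 + 2c_1·(t - 2) + 3d_1·(t - 2)² with b_1 = Δ_1 - h_1(2σ_1 + σ_2)/6 = -47/20, c_1 = σ_1/2 = -11/10, d_1 = (σ_2 - σ_1)/(6h_1) = 119/540. So s'(2) = -47/20.

-2.3500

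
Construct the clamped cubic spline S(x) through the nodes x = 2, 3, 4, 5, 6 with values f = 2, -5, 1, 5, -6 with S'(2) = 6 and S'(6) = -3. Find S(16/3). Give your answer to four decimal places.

1.3148

With σ_i denoting the second derivative at x_i, h_i = 1, 1, 1, 1, and Δ_i = (y_(i+1) − y_i)/h_i = -7, 6, 4, -11:
  1·σ_0 + 4·σ_1 + 1·σ_2 = 6(Δ_1 - Δ_0) = 78
  1·σ_1 + 4·σ_2 + 1·σ_3 = 6(Δ_2 - Δ_1) = -12
  1·σ_2 + 4·σ_3 + 1·σ_4 = 6(Δ_3 - Δ_2) = -90
Clamped end conditions give two more equations: 2h_0·σ_0 + h_0·σ_1 = 6(Δ_0 - S'(2)) = -78 and h_3·σ_3 + 2h_3·σ_4 = 6(S'(6) - Δ_3) = 48.
Solving the tridiagonal system: σ_0 = -225/4, σ_1 = 69/2, σ_2 = -15/4, σ_3 = -63/2, σ_4 = 159/4.
On [5, 6], S(x) = 5 - 57/8·(x - 5) - 63/4·(x - 5)² + 95/8·(x - 5)³.
With (x - 5) = 1/3: S(16/3) = 71/54.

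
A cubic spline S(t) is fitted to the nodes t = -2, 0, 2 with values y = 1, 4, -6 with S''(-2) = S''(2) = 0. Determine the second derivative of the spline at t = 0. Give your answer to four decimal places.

-4.8750

Put σ_i = S'' at the i-th knot. Here h = (2, 2) and Δ = (3/2, -5), so the interior equations h_(i-1)·σ_(i-1) + 2(h_(i-1)+h_i)·σ_i + h_i·σ_(i+1) = 6(Δ_i − Δ_(i-1)) read
  2·σ_0 + 8·σ_1 + 2·σ_2 = 6(Δ_1 - Δ_0) = -39
Natural end conditions: σ_0 = σ_2 = 0.
Solving: σ_0 = 0, σ_1 = -39/8, σ_2 = 0.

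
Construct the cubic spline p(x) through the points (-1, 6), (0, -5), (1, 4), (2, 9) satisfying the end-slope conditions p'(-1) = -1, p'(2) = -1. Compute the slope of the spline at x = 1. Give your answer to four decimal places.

Write M_i for p''(x_i). With h_i = 1, 1, 1 and divided differences Δ_i = -11, 9, 5, the continuity of p' gives the tridiagonal system
  1·M_0 + 4·M_1 + 1·M_2 = 6(Δ_1 - Δ_0) = 120
  1·M_1 + 4·M_2 + 1·M_3 = 6(Δ_2 - Δ_1) = -24
Clamped end conditions give two more equations: 2h_0·M_0 + h_0·M_1 = 6(Δ_0 - p'(-1)) = -60 and h_2·M_2 + 2h_2·M_3 = 6(p'(2) - Δ_2) = -36.
Solving the tridiagonal system: M_0 = -268/5, M_1 = 236/5, M_2 = -76/5, M_3 = -52/5.
On [1, 2], p'(x) = b_2 + 2c_2·(x - 1) + 3d_2·(x - 1)² with b_2 = Δ_2 - h_2(2M_2 + M_3)/6 = 59/5, c_2 = M_2/2 = -38/5, d_2 = (M_3 - M_2)/(6h_2) = 4/5. So p'(1) = 59/5.

11.8000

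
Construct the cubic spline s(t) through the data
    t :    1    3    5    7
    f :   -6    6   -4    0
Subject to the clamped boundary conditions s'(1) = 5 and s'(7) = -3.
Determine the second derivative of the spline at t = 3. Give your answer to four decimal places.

-13.2667

Let m_i = s''(x_i). Step sizes h_i = 2, 2, 2; slopes of the chords Δ_i = (y_(i+1) - y_i)/h_i = 6, -5, 2.
  2·m_0 + 8·m_1 + 2·m_2 = 6(Δ_1 - Δ_0) = -66
  2·m_1 + 8·m_2 + 2·m_3 = 6(Δ_2 - Δ_1) = 42
Clamped end conditions give two more equations: 2h_0·m_0 + h_0·m_1 = 6(Δ_0 - s'(1)) = 6 and h_2·m_2 + 2h_2·m_3 = 6(s'(7) - Δ_2) = -30.
Hence m_0 = 122/15, m_1 = -199/15, m_2 = 179/15, m_3 = -202/15.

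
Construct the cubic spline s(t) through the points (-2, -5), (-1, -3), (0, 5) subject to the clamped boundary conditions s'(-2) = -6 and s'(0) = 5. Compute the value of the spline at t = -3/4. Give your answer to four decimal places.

-0.8945

Put M_i = s'' at the i-th knot. Here h = (1, 1) and Δ = (2, 8), so the interior equations h_(i-1)·M_(i-1) + 2(h_(i-1)+h_i)·M_i + h_i·M_(i+1) = 6(Δ_i − Δ_(i-1)) read
  1·M_0 + 4·M_1 + 1·M_2 = 6(Δ_1 - Δ_0) = 36
Clamped end conditions give two more equations: 2h_0·M_0 + h_0·M_1 = 6(Δ_0 - s'(-2)) = 48 and h_1·M_1 + 2h_1·M_2 = 6(s'(0) - Δ_1) = -18.
Solving: M_0 = 41/2, M_1 = 7, M_2 = -25/2.
On [-1, 0], s(t) = -3 + 31/4·(t + 1) + 7/2·(t + 1)² - 13/4·(t + 1)³.
With (t + 1) = 1/4: s(-3/4) = -229/256.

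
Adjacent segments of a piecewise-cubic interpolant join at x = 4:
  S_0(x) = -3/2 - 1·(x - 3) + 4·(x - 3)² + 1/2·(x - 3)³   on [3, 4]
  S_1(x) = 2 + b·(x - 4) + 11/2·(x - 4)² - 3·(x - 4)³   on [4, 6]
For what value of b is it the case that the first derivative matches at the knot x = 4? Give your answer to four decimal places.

S_0'(x) = -1 + 8·(x - 3) + 3/2·(x - 3)², so S_0'(4) = 17/2. On the right, S_1'(4) = b, so b = 17/2.

8.5000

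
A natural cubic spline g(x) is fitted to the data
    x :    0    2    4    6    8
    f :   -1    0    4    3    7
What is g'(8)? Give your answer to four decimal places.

2.8750

Write σ_i for g''(x_i). With h_i = 2, 2, 2, 2 and divided differences Δ_i = 1/2, 2, -1/2, 2, the continuity of g' gives the tridiagonal system
  2·σ_0 + 8·σ_1 + 2·σ_2 = 6(Δ_1 - Δ_0) = 9
  2·σ_1 + 8·σ_2 + 2·σ_3 = 6(Δ_2 - Δ_1) = -15
  2·σ_2 + 8·σ_3 + 2·σ_4 = 6(Δ_3 - Δ_2) = 15
Natural end conditions: σ_0 = σ_4 = 0.
Solving: σ_0 = 0, σ_1 = 15/8, σ_2 = -3, σ_3 = 21/8, σ_4 = 0.
On [6, 8], g'(x) = b_3 + 2c_3·(x - 6) + 3d_3·(x - 6)² with b_3 = Δ_3 - h_3(2σ_3 + σ_4)/6 = 1/4, c_3 = σ_3/2 = 21/16, d_3 = (σ_4 - σ_3)/(6h_3) = -7/32. So g'(8) = 23/8.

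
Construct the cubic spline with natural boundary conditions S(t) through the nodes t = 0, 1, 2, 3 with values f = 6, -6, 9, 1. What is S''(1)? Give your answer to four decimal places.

52.4000

With M_i denoting the second derivative at x_i, h_i = 1, 1, 1, and Δ_i = (y_(i+1) − y_i)/h_i = -12, 15, -8:
  1·M_0 + 4·M_1 + 1·M_2 = 6(Δ_1 - Δ_0) = 162
  1·M_1 + 4·M_2 + 1·M_3 = 6(Δ_2 - Δ_1) = -138
Natural end conditions: M_0 = M_3 = 0.
Solving: M_0 = 0, M_1 = 262/5, M_2 = -238/5, M_3 = 0.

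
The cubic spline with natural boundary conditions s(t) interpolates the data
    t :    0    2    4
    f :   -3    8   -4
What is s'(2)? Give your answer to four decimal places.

Write M_i for s''(x_i). With h_i = 2, 2 and divided differences Δ_i = 11/2, -6, the continuity of s' gives the tridiagonal system
  2·M_0 + 8·M_1 + 2·M_2 = 6(Δ_1 - Δ_0) = -69
Natural end conditions: M_0 = M_2 = 0.
Hence M_0 = 0, M_1 = -69/8, M_2 = 0.
On [2, 4], s'(t) = b_1 + 2c_1·(t - 2) + 3d_1·(t - 2)² with b_1 = Δ_1 - h_1(2M_1 + M_2)/6 = -1/4, c_1 = M_1/2 = -69/16, d_1 = (M_2 - M_1)/(6h_1) = 23/32. So s'(2) = -1/4.

-0.2500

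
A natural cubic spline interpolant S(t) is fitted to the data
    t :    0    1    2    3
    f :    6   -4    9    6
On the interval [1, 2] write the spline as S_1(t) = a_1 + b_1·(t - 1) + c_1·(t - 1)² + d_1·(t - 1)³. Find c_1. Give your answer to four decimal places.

Write m_i for S''(x_i). With h_i = 1, 1, 1 and divided differences Δ_i = -10, 13, -3, the continuity of S' gives the tridiagonal system
  1·m_0 + 4·m_1 + 1·m_2 = 6(Δ_1 - Δ_0) = 138
  1·m_1 + 4·m_2 + 1·m_3 = 6(Δ_2 - Δ_1) = -96
Natural end conditions: m_0 = m_3 = 0.
Forward elimination and back-substitution give m_0 = 0, m_1 = 216/5, m_2 = -174/5, m_3 = 0.
On [1, 2], with S_1(t) = a_1 + b_1·(t - 1) + c_1·(t - 1)² + d_1·(t - 1)³: c_1 = m_1/2 = 108/5, d_1 = (m_2 - m_1)/(6h_1) = -13, b_1 = Δ_1 - h_1(2m_1 + m_2)/6 = 22/5.

21.6000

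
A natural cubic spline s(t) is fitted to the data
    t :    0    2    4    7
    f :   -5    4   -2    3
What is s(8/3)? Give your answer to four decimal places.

Put M_i = s'' at the i-th knot. Here h = (2, 2, 3) and Δ = (9/2, -3, 5/3), so the interior equations h_(i-1)·M_(i-1) + 2(h_(i-1)+h_i)·M_i + h_i·M_(i+1) = 6(Δ_i − Δ_(i-1)) read
  2·M_0 + 8·M_1 + 2·M_2 = 6(Δ_1 - Δ_0) = -45
  2·M_1 + 10·M_2 + 3·M_3 = 6(Δ_2 - Δ_1) = 28
Natural end conditions: M_0 = M_3 = 0.
Forward elimination and back-substitution give M_0 = 0, M_1 = -253/38, M_2 = 157/38, M_3 = 0.
On [2, 4], s(t) = 4 + 7/114·(t - 2) - 253/76·(t - 2)² + 205/228·(t - 2)³.
With (t - 2) = 2/3: s(8/3) = 4352/1539.

2.8278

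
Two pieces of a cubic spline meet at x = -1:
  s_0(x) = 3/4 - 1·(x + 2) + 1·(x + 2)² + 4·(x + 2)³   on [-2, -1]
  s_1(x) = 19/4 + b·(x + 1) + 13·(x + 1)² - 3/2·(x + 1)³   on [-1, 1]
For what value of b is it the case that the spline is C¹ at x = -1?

s_0'(x) = -1 + 2·(x + 2) + 12·(x + 2)², so s_0'(-1) = 13. On the right, s_1'(-1) = b, so b = 13.

13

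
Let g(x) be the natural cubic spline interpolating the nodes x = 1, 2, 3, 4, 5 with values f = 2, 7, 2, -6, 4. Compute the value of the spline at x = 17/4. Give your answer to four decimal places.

-5.0938

With M_i denoting the second derivative at x_i, h_i = 1, 1, 1, 1, and Δ_i = (y_(i+1) − y_i)/h_i = 5, -5, -8, 10:
  1·M_0 + 4·M_1 + 1·M_2 = 6(Δ_1 - Δ_0) = -60
  1·M_1 + 4·M_2 + 1·M_3 = 6(Δ_2 - Δ_1) = -18
  1·M_2 + 4·M_3 + 1·M_4 = 6(Δ_3 - Δ_2) = 108
Natural end conditions: M_0 = M_4 = 0.
Hence M_0 = 0, M_1 = -90/7, M_2 = -60/7, M_3 = 204/7, M_4 = 0.
On [4, 5], g(x) = -6 + 2/7·(x - 4) + 102/7·(x - 4)² - 34/7·(x - 4)³.
With (x - 4) = 1/4: g(17/4) = -163/32.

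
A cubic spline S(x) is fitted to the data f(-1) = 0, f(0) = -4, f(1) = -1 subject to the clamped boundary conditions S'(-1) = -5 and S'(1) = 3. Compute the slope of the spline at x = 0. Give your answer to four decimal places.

-0.2500

Write M_i for S''(x_i). With h_i = 1, 1 and divided differences Δ_i = -4, 3, the continuity of S' gives the tridiagonal system
  1·M_0 + 4·M_1 + 1·M_2 = 6(Δ_1 - Δ_0) = 42
Clamped end conditions give two more equations: 2h_0·M_0 + h_0·M_1 = 6(Δ_0 - S'(-1)) = 6 and h_1·M_1 + 2h_1·M_2 = 6(S'(1) - Δ_1) = 0.
Solving: M_0 = -7/2, M_1 = 13, M_2 = -13/2.
On [0, 1], S'(x) = b_1 + 2c_1·x + 3d_1·x² with b_1 = Δ_1 - h_1(2M_1 + M_2)/6 = -1/4, c_1 = M_1/2 = 13/2, d_1 = (M_2 - M_1)/(6h_1) = -13/4. So S'(0) = -1/4.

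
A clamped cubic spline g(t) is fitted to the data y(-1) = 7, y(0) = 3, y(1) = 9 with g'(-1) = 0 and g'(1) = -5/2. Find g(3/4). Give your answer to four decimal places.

Let m_i = g''(x_i). Step sizes h_i = 1, 1; slopes of the chords Δ_i = (y_(i+1) - y_i)/h_i = -4, 6.
  1·m_0 + 4·m_1 + 1·m_2 = 6(Δ_1 - Δ_0) = 60
Clamped end conditions give two more equations: 2h_0·m_0 + h_0·m_1 = 6(Δ_0 - g'(-1)) = -24 and h_1·m_1 + 2h_1·m_2 = 6(g'(1) - Δ_1) = -51.
Solving the tridiagonal system: m_0 = -113/4, m_1 = 65/2, m_2 = -167/4.
On [0, 1], g(t) = 3 + 17/8·t + 65/4·t² - 99/8·t³.
With t = 3/4: g(3/4) = 4359/512.

8.5137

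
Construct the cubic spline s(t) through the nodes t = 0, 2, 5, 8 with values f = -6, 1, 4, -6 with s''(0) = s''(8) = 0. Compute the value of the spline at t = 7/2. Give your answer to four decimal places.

4.1064

Let M_i = s''(x_i). Step sizes h_i = 2, 3, 3; slopes of the chords Δ_i = (y_(i+1) - y_i)/h_i = 7/2, 1, -10/3.
  2·M_0 + 10·M_1 + 3·M_2 = 6(Δ_1 - Δ_0) = -15
  3·M_1 + 12·M_2 + 3·M_3 = 6(Δ_2 - Δ_1) = -26
Natural end conditions: M_0 = M_3 = 0.
Solving: M_0 = 0, M_1 = -34/37, M_2 = -215/111, M_3 = 0.
On [2, 5], s(t) = 1 + 641/222·(t - 2) - 17/37·(t - 2)² - 113/1998·(t - 2)³.
With (t - 2) = 3/2: s(7/2) = 2431/592.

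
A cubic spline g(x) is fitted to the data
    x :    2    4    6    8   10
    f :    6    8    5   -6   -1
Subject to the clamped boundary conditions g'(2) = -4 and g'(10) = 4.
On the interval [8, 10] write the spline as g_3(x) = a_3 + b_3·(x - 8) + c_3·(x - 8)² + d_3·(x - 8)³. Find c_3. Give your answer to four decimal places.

3.6875

With m_i denoting the second derivative at x_i, h_i = 2, 2, 2, 2, and Δ_i = (y_(i+1) − y_i)/h_i = 1, -3/2, -11/2, 5/2:
  2·m_0 + 8·m_1 + 2·m_2 = 6(Δ_1 - Δ_0) = -15
  2·m_1 + 8·m_2 + 2·m_3 = 6(Δ_2 - Δ_1) = -24
  2·m_2 + 8·m_3 + 2·m_4 = 6(Δ_3 - Δ_2) = 48
Clamped end conditions give two more equations: 2h_0·m_0 + h_0·m_1 = 6(Δ_0 - g'(2)) = 30 and h_3·m_3 + 2h_3·m_4 = 6(g'(10) - Δ_3) = 9.
Solving the tridiagonal system: m_0 = 145/16, m_1 = -25/8, m_2 = -65/16, m_3 = 59/8, m_4 = -23/16.
On [8, 10], with g_3(x) = a_3 + b_3·(x - 8) + c_3·(x - 8)² + d_3·(x - 8)³: c_3 = m_3/2 = 59/16, d_3 = (m_4 - m_3)/(6h_3) = -47/64, b_3 = Δ_3 - h_3(2m_3 + m_4)/6 = -31/16.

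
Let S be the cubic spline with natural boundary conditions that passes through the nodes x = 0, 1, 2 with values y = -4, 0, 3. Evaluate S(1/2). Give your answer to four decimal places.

Write M_i for S''(x_i). With h_i = 1, 1 and divided differences Δ_i = 4, 3, the continuity of S' gives the tridiagonal system
  1·M_0 + 4·M_1 + 1·M_2 = 6(Δ_1 - Δ_0) = -6
Natural end conditions: M_0 = M_2 = 0.
Solving the tridiagonal system: M_0 = 0, M_1 = -3/2, M_2 = 0.
On [0, 1], S(x) = -4 + 17/4·x + 0·x² - 1/4·x³.
With x = 1/2: S(1/2) = -61/32.

-1.9063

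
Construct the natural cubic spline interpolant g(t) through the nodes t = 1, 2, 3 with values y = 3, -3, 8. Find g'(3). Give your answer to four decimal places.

Put M_i = g'' at the i-th knot. Here h = (1, 1) and Δ = (-6, 11), so the interior equations h_(i-1)·M_(i-1) + 2(h_(i-1)+h_i)·M_i + h_i·M_(i+1) = 6(Δ_i − Δ_(i-1)) read
  1·M_0 + 4·M_1 + 1·M_2 = 6(Δ_1 - Δ_0) = 102
Natural end conditions: M_0 = M_2 = 0.
Solving: M_0 = 0, M_1 = 51/2, M_2 = 0.
On [2, 3], g'(t) = b_1 + 2c_1·(t - 2) + 3d_1·(t - 2)² with b_1 = Δ_1 - h_1(2M_1 + M_2)/6 = 5/2, c_1 = M_1/2 = 51/4, d_1 = (M_2 - M_1)/(6h_1) = -17/4. So g'(3) = 61/4.

15.2500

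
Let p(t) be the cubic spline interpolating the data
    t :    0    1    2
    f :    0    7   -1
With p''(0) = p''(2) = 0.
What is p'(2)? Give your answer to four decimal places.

-11.7500

Write σ_i for p''(x_i). With h_i = 1, 1 and divided differences Δ_i = 7, -8, the continuity of p' gives the tridiagonal system
  1·σ_0 + 4·σ_1 + 1·σ_2 = 6(Δ_1 - Δ_0) = -90
Natural end conditions: σ_0 = σ_2 = 0.
Solving the tridiagonal system: σ_0 = 0, σ_1 = -45/2, σ_2 = 0.
On [1, 2], p'(t) = b_1 + 2c_1·(t - 1) + 3d_1·(t - 1)² with b_1 = Δ_1 - h_1(2σ_1 + σ_2)/6 = -1/2, c_1 = σ_1/2 = -45/4, d_1 = (σ_2 - σ_1)/(6h_1) = 15/4. So p'(2) = -47/4.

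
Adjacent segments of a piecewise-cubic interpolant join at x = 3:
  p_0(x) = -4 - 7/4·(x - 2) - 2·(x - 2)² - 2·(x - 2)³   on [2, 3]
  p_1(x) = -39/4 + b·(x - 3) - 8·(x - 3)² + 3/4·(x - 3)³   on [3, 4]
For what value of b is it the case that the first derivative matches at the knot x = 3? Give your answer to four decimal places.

-11.7500

p_0'(x) = -7/4 - 4·(x - 2) - 6·(x - 2)², so p_0'(3) = -47/4. On the right, p_1'(3) = b, so b = -47/4.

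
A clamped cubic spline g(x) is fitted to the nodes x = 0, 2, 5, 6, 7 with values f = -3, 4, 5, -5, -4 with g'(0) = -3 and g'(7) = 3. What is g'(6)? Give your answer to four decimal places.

Write σ_i for g''(x_i). With h_i = 2, 3, 1, 1 and divided differences Δ_i = 7/2, 1/3, -10, 1, the continuity of g' gives the tridiagonal system
  2·σ_0 + 10·σ_1 + 3·σ_2 = 6(Δ_1 - Δ_0) = -19
  3·σ_1 + 8·σ_2 + 1·σ_3 = 6(Δ_2 - Δ_1) = -62
  1·σ_2 + 4·σ_3 + 1·σ_4 = 6(Δ_3 - Δ_2) = 66
Clamped end conditions give two more equations: 2h_0·σ_0 + h_0·σ_1 = 6(Δ_0 - g'(0)) = 39 and h_3·σ_3 + 2h_3·σ_4 = 6(g'(7) - Δ_3) = 12.
Forward elimination and back-substitution give σ_0 = 5777/564, σ_1 = -139/141, σ_2 = -2785/282, σ_3 = 2815/141, σ_4 = -1123/282.
On [6, 7], g'(x) = b_3 + 2c_3·(x - 6) + 3d_3·(x - 6)² with b_3 = Δ_3 - h_3(2σ_3 + σ_4)/6 = -2815/564, c_3 = σ_3/2 = 2815/282, d_3 = (σ_4 - σ_3)/(6h_3) = -2251/564. So g'(6) = -2815/564.

-4.9911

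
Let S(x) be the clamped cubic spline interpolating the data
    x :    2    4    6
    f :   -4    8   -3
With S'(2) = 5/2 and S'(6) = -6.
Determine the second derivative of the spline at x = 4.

-13

Put M_i = S'' at the i-th knot. Here h = (2, 2) and Δ = (6, -11/2), so the interior equations h_(i-1)·M_(i-1) + 2(h_(i-1)+h_i)·M_i + h_i·M_(i+1) = 6(Δ_i − Δ_(i-1)) read
  2·M_0 + 8·M_1 + 2·M_2 = 6(Δ_1 - Δ_0) = -69
Clamped end conditions give two more equations: 2h_0·M_0 + h_0·M_1 = 6(Δ_0 - S'(2)) = 21 and h_1·M_1 + 2h_1·M_2 = 6(S'(6) - Δ_1) = -3.
Hence M_0 = 47/4, M_1 = -13, M_2 = 23/4.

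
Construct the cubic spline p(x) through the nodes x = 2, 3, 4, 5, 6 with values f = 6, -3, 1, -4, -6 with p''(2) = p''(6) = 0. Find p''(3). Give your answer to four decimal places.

Let σ_i = p''(x_i). Step sizes h_i = 1, 1, 1, 1; slopes of the chords Δ_i = (y_(i+1) - y_i)/h_i = -9, 4, -5, -2.
  1·σ_0 + 4·σ_1 + 1·σ_2 = 6(Δ_1 - Δ_0) = 78
  1·σ_1 + 4·σ_2 + 1·σ_3 = 6(Δ_2 - Δ_1) = -54
  1·σ_2 + 4·σ_3 + 1·σ_4 = 6(Δ_3 - Δ_2) = 18
Natural end conditions: σ_0 = σ_4 = 0.
Solving: σ_0 = 0, σ_1 = 351/14, σ_2 = -156/7, σ_3 = 141/14, σ_4 = 0.

25.0714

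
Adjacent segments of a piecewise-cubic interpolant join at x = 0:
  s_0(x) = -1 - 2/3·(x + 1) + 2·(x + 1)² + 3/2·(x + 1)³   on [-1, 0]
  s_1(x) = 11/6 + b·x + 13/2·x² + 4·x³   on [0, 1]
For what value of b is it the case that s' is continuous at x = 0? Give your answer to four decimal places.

7.8333

s_0'(x) = -2/3 + 4·(x + 1) + 9/2·(x + 1)², so s_0'(0) = 47/6. On the right, s_1'(0) = b, so b = 47/6.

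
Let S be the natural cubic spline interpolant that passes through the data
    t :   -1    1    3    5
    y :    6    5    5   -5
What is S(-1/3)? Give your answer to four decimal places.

5.3901

Let M_i = S''(x_i). Step sizes h_i = 2, 2, 2; slopes of the chords Δ_i = (y_(i+1) - y_i)/h_i = -1/2, 0, -5.
  2·M_0 + 8·M_1 + 2·M_2 = 6(Δ_1 - Δ_0) = 3
  2·M_1 + 8·M_2 + 2·M_3 = 6(Δ_2 - Δ_1) = -30
Natural end conditions: M_0 = M_3 = 0.
Solving: M_0 = 0, M_1 = 7/5, M_2 = -41/10, M_3 = 0.
On [-1, 1], S(t) = 6 - 29/30·(t + 1) + 0·(t + 1)² + 7/60·(t + 1)³.
With (t + 1) = 2/3: S(-1/3) = 2183/405.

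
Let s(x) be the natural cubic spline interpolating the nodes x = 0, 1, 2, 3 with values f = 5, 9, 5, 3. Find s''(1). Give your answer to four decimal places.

-13.6000

With σ_i denoting the second derivative at x_i, h_i = 1, 1, 1, and Δ_i = (y_(i+1) − y_i)/h_i = 4, -4, -2:
  1·σ_0 + 4·σ_1 + 1·σ_2 = 6(Δ_1 - Δ_0) = -48
  1·σ_1 + 4·σ_2 + 1·σ_3 = 6(Δ_2 - Δ_1) = 12
Natural end conditions: σ_0 = σ_3 = 0.
Solving: σ_0 = 0, σ_1 = -68/5, σ_2 = 32/5, σ_3 = 0.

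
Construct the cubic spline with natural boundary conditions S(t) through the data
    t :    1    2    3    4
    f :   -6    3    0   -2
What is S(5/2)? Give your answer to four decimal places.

2.3250

Put m_i = S'' at the i-th knot. Here h = (1, 1, 1) and Δ = (9, -3, -2), so the interior equations h_(i-1)·m_(i-1) + 2(h_(i-1)+h_i)·m_i + h_i·m_(i+1) = 6(Δ_i − Δ_(i-1)) read
  1·m_0 + 4·m_1 + 1·m_2 = 6(Δ_1 - Δ_0) = -72
  1·m_1 + 4·m_2 + 1·m_3 = 6(Δ_2 - Δ_1) = 6
Natural end conditions: m_0 = m_3 = 0.
Forward elimination and back-substitution give m_0 = 0, m_1 = -98/5, m_2 = 32/5, m_3 = 0.
On [2, 3], S(t) = 3 + 37/15·(t - 2) - 49/5·(t - 2)² + 13/3·(t - 2)³.
With (t - 2) = 1/2: S(5/2) = 93/40.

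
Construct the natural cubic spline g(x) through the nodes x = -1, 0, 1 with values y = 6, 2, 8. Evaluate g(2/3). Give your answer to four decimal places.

Let m_i = g''(x_i). Step sizes h_i = 1, 1; slopes of the chords Δ_i = (y_(i+1) - y_i)/h_i = -4, 6.
  1·m_0 + 4·m_1 + 1·m_2 = 6(Δ_1 - Δ_0) = 60
Natural end conditions: m_0 = m_2 = 0.
Hence m_0 = 0, m_1 = 15, m_2 = 0.
On [0, 1], g(x) = 2 + 1·x + 15/2·x² - 5/2·x³.
With x = 2/3: g(2/3) = 142/27.

5.2593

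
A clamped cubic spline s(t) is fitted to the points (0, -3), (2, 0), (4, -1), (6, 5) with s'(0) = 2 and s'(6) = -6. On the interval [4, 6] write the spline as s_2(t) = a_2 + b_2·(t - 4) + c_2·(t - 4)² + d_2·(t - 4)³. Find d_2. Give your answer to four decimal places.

Put M_i = s'' at the i-th knot. Here h = (2, 2, 2) and Δ = (3/2, -1/2, 3), so the interior equations h_(i-1)·M_(i-1) + 2(h_(i-1)+h_i)·M_i + h_i·M_(i+1) = 6(Δ_i − Δ_(i-1)) read
  2·M_0 + 8·M_1 + 2·M_2 = 6(Δ_1 - Δ_0) = -12
  2·M_1 + 8·M_2 + 2·M_3 = 6(Δ_2 - Δ_1) = 21
Clamped end conditions give two more equations: 2h_0·M_0 + h_0·M_1 = 6(Δ_0 - s'(0)) = -3 and h_2·M_2 + 2h_2·M_3 = 6(s'(6) - Δ_2) = -54.
Solving: M_0 = 17/15, M_1 = -113/30, M_2 = 119/15, M_3 = -262/15.
On [4, 6], with s_2(t) = a_2 + b_2·(t - 4) + c_2·(t - 4)² + d_2·(t - 4)³: c_2 = M_2/2 = 119/30, d_2 = (M_3 - M_2)/(6h_2) = -127/60, b_2 = Δ_2 - h_2(2M_2 + M_3)/6 = 53/15.

-2.1167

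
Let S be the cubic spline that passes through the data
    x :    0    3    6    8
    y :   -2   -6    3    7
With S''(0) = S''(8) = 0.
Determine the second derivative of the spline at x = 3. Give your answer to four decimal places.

2.5045

Put σ_i = S'' at the i-th knot. Here h = (3, 3, 2) and Δ = (-4/3, 3, 2), so the interior equations h_(i-1)·σ_(i-1) + 2(h_(i-1)+h_i)·σ_i + h_i·σ_(i+1) = 6(Δ_i − Δ_(i-1)) read
  3·σ_0 + 12·σ_1 + 3·σ_2 = 6(Δ_1 - Δ_0) = 26
  3·σ_1 + 10·σ_2 + 2·σ_3 = 6(Δ_2 - Δ_1) = -6
Natural end conditions: σ_0 = σ_3 = 0.
Hence σ_0 = 0, σ_1 = 278/111, σ_2 = -50/37, σ_3 = 0.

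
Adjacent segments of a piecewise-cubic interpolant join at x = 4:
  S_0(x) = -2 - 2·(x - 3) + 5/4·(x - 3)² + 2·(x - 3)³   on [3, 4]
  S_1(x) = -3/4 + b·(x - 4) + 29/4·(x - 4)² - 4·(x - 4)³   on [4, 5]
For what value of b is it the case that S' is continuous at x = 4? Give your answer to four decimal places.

S_0'(x) = -2 + 5/2·(x - 3) + 6·(x - 3)², so S_0'(4) = 13/2. On the right, S_1'(4) = b, so b = 13/2.

6.5000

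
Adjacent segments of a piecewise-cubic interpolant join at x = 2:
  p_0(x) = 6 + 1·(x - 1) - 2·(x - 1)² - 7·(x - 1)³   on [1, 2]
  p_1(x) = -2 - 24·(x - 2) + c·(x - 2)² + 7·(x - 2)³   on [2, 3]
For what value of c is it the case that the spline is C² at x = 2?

-23

p_0''(x) = -4 - 42·(x - 1), so p_0''(2) = -46. On the right, p_1''(2) = 2c, so c = -23.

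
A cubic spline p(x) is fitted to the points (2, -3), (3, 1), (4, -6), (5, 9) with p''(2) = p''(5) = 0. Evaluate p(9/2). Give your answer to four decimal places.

With M_i denoting the second derivative at x_i, h_i = 1, 1, 1, and Δ_i = (y_(i+1) − y_i)/h_i = 4, -7, 15:
  1·M_0 + 4·M_1 + 1·M_2 = 6(Δ_1 - Δ_0) = -66
  1·M_1 + 4·M_2 + 1·M_3 = 6(Δ_2 - Δ_1) = 132
Natural end conditions: M_0 = M_3 = 0.
Hence M_0 = 0, M_1 = -132/5, M_2 = 198/5, M_3 = 0.
On [4, 5], p(x) = -6 + 9/5·(x - 4) + 99/5·(x - 4)² - 33/5·(x - 4)³.
With (x - 4) = 1/2: p(9/2) = -39/40.

-0.9750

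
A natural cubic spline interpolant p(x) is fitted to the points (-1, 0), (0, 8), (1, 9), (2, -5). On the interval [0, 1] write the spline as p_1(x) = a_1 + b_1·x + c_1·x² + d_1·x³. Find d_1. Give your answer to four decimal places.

With σ_i denoting the second derivative at x_i, h_i = 1, 1, 1, and Δ_i = (y_(i+1) − y_i)/h_i = 8, 1, -14:
  1·σ_0 + 4·σ_1 + 1·σ_2 = 6(Δ_1 - Δ_0) = -42
  1·σ_1 + 4·σ_2 + 1·σ_3 = 6(Δ_2 - Δ_1) = -90
Natural end conditions: σ_0 = σ_3 = 0.
Forward elimination and back-substitution give σ_0 = 0, σ_1 = -26/5, σ_2 = -106/5, σ_3 = 0.
On [0, 1], with p_1(x) = a_1 + b_1·x + c_1·x² + d_1·x³: c_1 = σ_1/2 = -13/5, d_1 = (σ_2 - σ_1)/(6h_1) = -8/3, b_1 = Δ_1 - h_1(2σ_1 + σ_2)/6 = 94/15.

-2.6667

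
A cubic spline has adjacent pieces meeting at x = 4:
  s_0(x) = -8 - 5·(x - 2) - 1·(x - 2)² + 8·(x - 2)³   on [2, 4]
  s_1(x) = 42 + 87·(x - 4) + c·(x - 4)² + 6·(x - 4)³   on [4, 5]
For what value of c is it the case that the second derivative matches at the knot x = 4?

47

s_0''(x) = -2 + 48·(x - 2), so s_0''(4) = 94. On the right, s_1''(4) = 2c, so c = 47.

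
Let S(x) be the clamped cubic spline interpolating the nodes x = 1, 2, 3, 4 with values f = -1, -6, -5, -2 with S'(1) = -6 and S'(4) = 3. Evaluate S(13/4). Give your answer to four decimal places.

-4.2781

Let M_i = S''(x_i). Step sizes h_i = 1, 1, 1; slopes of the chords Δ_i = (y_(i+1) - y_i)/h_i = -5, 1, 3.
  1·M_0 + 4·M_1 + 1·M_2 = 6(Δ_1 - Δ_0) = 36
  1·M_1 + 4·M_2 + 1·M_3 = 6(Δ_2 - Δ_1) = 12
Clamped end conditions give two more equations: 2h_0·M_0 + h_0·M_1 = 6(Δ_0 - S'(1)) = 6 and h_2·M_2 + 2h_2·M_3 = 6(S'(4) - Δ_2) = 0.
Forward elimination and back-substitution give M_0 = -8/5, M_1 = 46/5, M_2 = 4/5, M_3 = -2/5.
On [3, 4], S(x) = -5 + 14/5·(x - 3) + 2/5·(x - 3)² - 1/5·(x - 3)³.
With (x - 3) = 1/4: S(13/4) = -1369/320.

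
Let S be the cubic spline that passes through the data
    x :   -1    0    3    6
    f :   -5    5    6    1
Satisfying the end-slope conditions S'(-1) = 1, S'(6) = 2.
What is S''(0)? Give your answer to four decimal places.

With M_i denoting the second derivative at x_i, h_i = 1, 3, 3, and Δ_i = (y_(i+1) − y_i)/h_i = 10, 1/3, -5/3:
  1·M_0 + 8·M_1 + 3·M_2 = 6(Δ_1 - Δ_0) = -58
  3·M_1 + 12·M_2 + 3·M_3 = 6(Δ_2 - Δ_1) = -12
Clamped end conditions give two more equations: 2h_0·M_0 + h_0·M_1 = 6(Δ_0 - S'(-1)) = 54 and h_2·M_2 + 2h_2·M_3 = 6(S'(6) - Δ_2) = 22.
Solving: M_0 = 1020/31, M_1 = -366/31, M_2 = 110/93, M_3 = 286/93.

-11.8065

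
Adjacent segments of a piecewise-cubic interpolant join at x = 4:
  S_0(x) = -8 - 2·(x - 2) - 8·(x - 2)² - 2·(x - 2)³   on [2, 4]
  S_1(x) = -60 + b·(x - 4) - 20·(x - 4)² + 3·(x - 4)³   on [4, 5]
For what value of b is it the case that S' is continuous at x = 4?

-58

S_0'(x) = -2 - 16·(x - 2) - 6·(x - 2)², so S_0'(4) = -58. On the right, S_1'(4) = b, so b = -58.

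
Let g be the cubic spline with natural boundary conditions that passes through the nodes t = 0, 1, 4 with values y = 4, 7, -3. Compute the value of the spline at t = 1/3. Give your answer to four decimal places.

With M_i denoting the second derivative at x_i, h_i = 1, 3, and Δ_i = (y_(i+1) − y_i)/h_i = 3, -10/3:
  1·M_0 + 8·M_1 + 3·M_2 = 6(Δ_1 - Δ_0) = -38
Natural end conditions: M_0 = M_2 = 0.
Hence M_0 = 0, M_1 = -19/4, M_2 = 0.
On [0, 1], g(t) = 4 + 91/24·t + 0·t² - 19/24·t³.
With t = 1/3: g(1/3) = 424/81.

5.2346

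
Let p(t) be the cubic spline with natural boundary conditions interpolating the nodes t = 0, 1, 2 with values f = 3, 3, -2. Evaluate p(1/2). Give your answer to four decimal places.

3.4688

Write M_i for p''(x_i). With h_i = 1, 1 and divided differences Δ_i = 0, -5, the continuity of p' gives the tridiagonal system
  1·M_0 + 4·M_1 + 1·M_2 = 6(Δ_1 - Δ_0) = -30
Natural end conditions: M_0 = M_2 = 0.
Hence M_0 = 0, M_1 = -15/2, M_2 = 0.
On [0, 1], p(t) = 3 + 5/4·t + 0·t² - 5/4·t³.
With t = 1/2: p(1/2) = 111/32.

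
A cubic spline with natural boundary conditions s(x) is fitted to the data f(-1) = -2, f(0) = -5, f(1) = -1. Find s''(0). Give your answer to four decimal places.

With m_i denoting the second derivative at x_i, h_i = 1, 1, and Δ_i = (y_(i+1) − y_i)/h_i = -3, 4:
  1·m_0 + 4·m_1 + 1·m_2 = 6(Δ_1 - Δ_0) = 42
Natural end conditions: m_0 = m_2 = 0.
Solving the tridiagonal system: m_0 = 0, m_1 = 21/2, m_2 = 0.

10.5000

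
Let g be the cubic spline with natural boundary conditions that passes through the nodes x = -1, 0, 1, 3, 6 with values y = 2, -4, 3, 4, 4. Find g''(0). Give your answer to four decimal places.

22.2056

With M_i denoting the second derivative at x_i, h_i = 1, 1, 2, 3, and Δ_i = (y_(i+1) − y_i)/h_i = -6, 7, 1/2, 0:
  1·M_0 + 4·M_1 + 1·M_2 = 6(Δ_1 - Δ_0) = 78
  1·M_1 + 6·M_2 + 2·M_3 = 6(Δ_2 - Δ_1) = -39
  2·M_2 + 10·M_3 + 3·M_4 = 6(Δ_3 - Δ_2) = -3
Natural end conditions: M_0 = M_4 = 0.
Forward elimination and back-substitution give M_0 = 0, M_1 = 2376/107, M_2 = -1158/107, M_3 = 399/214, M_4 = 0.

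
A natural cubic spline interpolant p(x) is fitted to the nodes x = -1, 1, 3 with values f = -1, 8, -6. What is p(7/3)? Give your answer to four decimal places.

Let m_i = p''(x_i). Step sizes h_i = 2, 2; slopes of the chords Δ_i = (y_(i+1) - y_i)/h_i = 9/2, -7.
  2·m_0 + 8·m_1 + 2·m_2 = 6(Δ_1 - Δ_0) = -69
Natural end conditions: m_0 = m_2 = 0.
Solving: m_0 = 0, m_1 = -69/8, m_2 = 0.
On [1, 3], p(x) = 8 - 5/4·(x - 1) - 69/16·(x - 1)² + 23/32·(x - 1)³.
With (x - 1) = 4/3: p(7/3) = 10/27.

0.3704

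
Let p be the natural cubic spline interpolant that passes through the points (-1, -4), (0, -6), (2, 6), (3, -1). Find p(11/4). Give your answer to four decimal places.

Let m_i = p''(x_i). Step sizes h_i = 1, 2, 1; slopes of the chords Δ_i = (y_(i+1) - y_i)/h_i = -2, 6, -7.
  1·m_0 + 6·m_1 + 2·m_2 = 6(Δ_1 - Δ_0) = 48
  2·m_1 + 6·m_2 + 1·m_3 = 6(Δ_2 - Δ_1) = -78
Natural end conditions: m_0 = m_3 = 0.
Solving the tridiagonal system: m_0 = 0, m_1 = 111/8, m_2 = -141/8, m_3 = 0.
On [2, 3], p(x) = 6 - 9/8·(x - 2) - 141/16·(x - 2)² + 47/16·(x - 2)³.
With (x - 2) = 3/4: p(11/4) = 1473/1024.

1.4385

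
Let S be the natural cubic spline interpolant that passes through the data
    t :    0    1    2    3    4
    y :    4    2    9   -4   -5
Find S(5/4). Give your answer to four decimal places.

4.1108

Let M_i = S''(x_i). Step sizes h_i = 1, 1, 1, 1; slopes of the chords Δ_i = (y_(i+1) - y_i)/h_i = -2, 7, -13, -1.
  1·M_0 + 4·M_1 + 1·M_2 = 6(Δ_1 - Δ_0) = 54
  1·M_1 + 4·M_2 + 1·M_3 = 6(Δ_2 - Δ_1) = -120
  1·M_2 + 4·M_3 + 1·M_4 = 6(Δ_3 - Δ_2) = 72
Natural end conditions: M_0 = M_4 = 0.
Hence M_0 = 0, M_1 = 681/28, M_2 = -303/7, M_3 = 807/28, M_4 = 0.
On [1, 2], S(t) = 2 + 171/28·(t - 1) + 681/56·(t - 1)² - 631/56·(t - 1)³.
With (t - 1) = 1/4: S(5/4) = 14733/3584.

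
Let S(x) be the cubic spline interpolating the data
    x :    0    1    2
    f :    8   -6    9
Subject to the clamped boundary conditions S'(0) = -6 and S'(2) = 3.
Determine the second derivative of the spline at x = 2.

With M_i denoting the second derivative at x_i, h_i = 1, 1, and Δ_i = (y_(i+1) − y_i)/h_i = -14, 15:
  1·M_0 + 4·M_1 + 1·M_2 = 6(Δ_1 - Δ_0) = 174
Clamped end conditions give two more equations: 2h_0·M_0 + h_0·M_1 = 6(Δ_0 - S'(0)) = -48 and h_1·M_1 + 2h_1·M_2 = 6(S'(2) - Δ_1) = -72.
Solving: M_0 = -63, M_1 = 78, M_2 = -75.

-75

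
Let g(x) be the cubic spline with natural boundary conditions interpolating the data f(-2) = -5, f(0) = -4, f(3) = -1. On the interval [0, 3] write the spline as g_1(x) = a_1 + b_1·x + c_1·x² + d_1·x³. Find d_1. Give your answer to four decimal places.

With M_i denoting the second derivative at x_i, h_i = 2, 3, and Δ_i = (y_(i+1) − y_i)/h_i = 1/2, 1:
  2·M_0 + 10·M_1 + 3·M_2 = 6(Δ_1 - Δ_0) = 3
Natural end conditions: M_0 = M_2 = 0.
Solving: M_0 = 0, M_1 = 3/10, M_2 = 0.
On [0, 3], with g_1(x) = a_1 + b_1·x + c_1·x² + d_1·x³: c_1 = M_1/2 = 3/20, d_1 = (M_2 - M_1)/(6h_1) = -1/60, b_1 = Δ_1 - h_1(2M_1 + M_2)/6 = 7/10.

-0.0167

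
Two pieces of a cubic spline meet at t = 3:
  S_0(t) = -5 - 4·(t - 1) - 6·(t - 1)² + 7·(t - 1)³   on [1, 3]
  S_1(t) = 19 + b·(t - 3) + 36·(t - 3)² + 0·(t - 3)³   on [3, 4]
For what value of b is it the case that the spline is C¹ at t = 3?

56

S_0'(t) = -4 - 12·(t - 1) + 21·(t - 1)², so S_0'(3) = 56. On the right, S_1'(3) = b, so b = 56.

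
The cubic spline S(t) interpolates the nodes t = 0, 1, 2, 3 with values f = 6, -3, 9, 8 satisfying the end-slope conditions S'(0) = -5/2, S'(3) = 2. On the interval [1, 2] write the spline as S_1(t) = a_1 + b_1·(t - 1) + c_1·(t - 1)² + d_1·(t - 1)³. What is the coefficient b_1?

1

With m_i denoting the second derivative at x_i, h_i = 1, 1, 1, and Δ_i = (y_(i+1) − y_i)/h_i = -9, 12, -1:
  1·m_0 + 4·m_1 + 1·m_2 = 6(Δ_1 - Δ_0) = 126
  1·m_1 + 4·m_2 + 1·m_3 = 6(Δ_2 - Δ_1) = -78
Clamped end conditions give two more equations: 2h_0·m_0 + h_0·m_1 = 6(Δ_0 - S'(0)) = -39 and h_2·m_2 + 2h_2·m_3 = 6(S'(3) - Δ_2) = 18.
Forward elimination and back-substitution give m_0 = -46, m_1 = 53, m_2 = -40, m_3 = 29.
On [1, 2], with S_1(t) = a_1 + b_1·(t - 1) + c_1·(t - 1)² + d_1·(t - 1)³: c_1 = m_1/2 = 53/2, d_1 = (m_2 - m_1)/(6h_1) = -31/2, b_1 = Δ_1 - h_1(2m_1 + m_2)/6 = 1.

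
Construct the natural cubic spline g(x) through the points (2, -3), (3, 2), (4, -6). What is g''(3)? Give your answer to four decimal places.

-19.5000

Write M_i for g''(x_i). With h_i = 1, 1 and divided differences Δ_i = 5, -8, the continuity of g' gives the tridiagonal system
  1·M_0 + 4·M_1 + 1·M_2 = 6(Δ_1 - Δ_0) = -78
Natural end conditions: M_0 = M_2 = 0.
Solving: M_0 = 0, M_1 = -39/2, M_2 = 0.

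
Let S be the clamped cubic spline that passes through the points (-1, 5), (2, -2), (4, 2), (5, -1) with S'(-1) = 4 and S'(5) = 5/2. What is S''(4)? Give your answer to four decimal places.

-11.3509

With σ_i denoting the second derivative at x_i, h_i = 3, 2, 1, and Δ_i = (y_(i+1) − y_i)/h_i = -7/3, 2, -3:
  3·σ_0 + 10·σ_1 + 2·σ_2 = 6(Δ_1 - Δ_0) = 26
  2·σ_1 + 6·σ_2 + 1·σ_3 = 6(Δ_2 - Δ_1) = -30
Clamped end conditions give two more equations: 2h_0·σ_0 + h_0·σ_1 = 6(Δ_0 - S'(-1)) = -38 and h_2·σ_2 + 2h_2·σ_3 = 6(S'(5) - Δ_2) = 33.
Solving the tridiagonal system: σ_0 = -196/19, σ_1 = 454/57, σ_2 = -647/57, σ_3 = 1264/57.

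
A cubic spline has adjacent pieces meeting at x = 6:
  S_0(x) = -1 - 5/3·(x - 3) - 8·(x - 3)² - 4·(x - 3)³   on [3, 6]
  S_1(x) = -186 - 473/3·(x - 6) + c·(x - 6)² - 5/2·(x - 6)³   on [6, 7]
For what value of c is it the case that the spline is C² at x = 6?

-44

S_0''(x) = -16 - 24·(x - 3), so S_0''(6) = -88. On the right, S_1''(6) = 2c, so c = -44.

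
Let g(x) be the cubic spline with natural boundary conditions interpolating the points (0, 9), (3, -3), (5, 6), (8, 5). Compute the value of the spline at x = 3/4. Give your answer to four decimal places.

3.9199

Let σ_i = g''(x_i). Step sizes h_i = 3, 2, 3; slopes of the chords Δ_i = (y_(i+1) - y_i)/h_i = -4, 9/2, -1/3.
  3·σ_0 + 10·σ_1 + 2·σ_2 = 6(Δ_1 - Δ_0) = 51
  2·σ_1 + 10·σ_2 + 3·σ_3 = 6(Δ_2 - Δ_1) = -29
Natural end conditions: σ_0 = σ_3 = 0.
Solving the tridiagonal system: σ_0 = 0, σ_1 = 71/12, σ_2 = -49/12, σ_3 = 0.
On [0, 3], g(x) = 9 - 167/24·x + 0·x² + 71/216·x³.
With x = 3/4: g(3/4) = 2007/512.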